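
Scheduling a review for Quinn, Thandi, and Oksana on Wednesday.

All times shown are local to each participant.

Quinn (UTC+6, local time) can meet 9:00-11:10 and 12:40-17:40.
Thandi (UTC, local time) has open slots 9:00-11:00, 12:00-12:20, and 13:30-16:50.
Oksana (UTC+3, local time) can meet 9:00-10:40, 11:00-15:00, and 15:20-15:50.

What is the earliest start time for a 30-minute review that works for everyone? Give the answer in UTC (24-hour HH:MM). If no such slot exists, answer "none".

09:00

Quinn → UTC: 03:00–05:10, 06:40–11:40.
Thandi → UTC: 09:00–11:00, 12:00–12:20, 13:30–16:50.
Oksana → UTC: 06:00–07:40, 08:00–12:00, 12:20–12:50.
Quinn ∩ Thandi: 09:00–11:00.
Quinn ∩ Thandi ∩ Oksana: 09:00–11:00.
Windows ≥ 30 min: 09:00–11:00.
Earliest such window starts at 09:00.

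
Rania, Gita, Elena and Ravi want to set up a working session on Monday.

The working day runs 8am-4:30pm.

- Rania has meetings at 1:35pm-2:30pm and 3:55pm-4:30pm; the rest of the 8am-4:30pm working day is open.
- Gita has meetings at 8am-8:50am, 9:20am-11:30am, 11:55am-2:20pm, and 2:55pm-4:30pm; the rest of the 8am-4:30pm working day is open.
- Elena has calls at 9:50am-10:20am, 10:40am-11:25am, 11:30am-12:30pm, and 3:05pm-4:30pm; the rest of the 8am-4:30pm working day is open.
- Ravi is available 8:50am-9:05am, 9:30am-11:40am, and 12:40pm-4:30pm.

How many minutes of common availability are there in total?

Rania free within 08:00–16:30: 08:00–13:35, 14:30–15:55.
Gita free within 08:00–16:30: 08:50–09:20, 11:30–11:55, 14:20–14:55.
Elena free within 08:00–16:30: 08:00–09:50, 10:20–10:40, 11:25–11:30, 12:30–15:05.
Rania ∩ Gita: 08:50–09:20, 11:30–11:55, 14:30–14:55.
Rania ∩ Gita ∩ Elena: 08:50–09:20, 14:30–14:55.
Rania ∩ Gita ∩ Elena ∩ Ravi: 08:50–09:05, 14:30–14:55.
Total common minutes: 15 + 25 = 40.

40 minutes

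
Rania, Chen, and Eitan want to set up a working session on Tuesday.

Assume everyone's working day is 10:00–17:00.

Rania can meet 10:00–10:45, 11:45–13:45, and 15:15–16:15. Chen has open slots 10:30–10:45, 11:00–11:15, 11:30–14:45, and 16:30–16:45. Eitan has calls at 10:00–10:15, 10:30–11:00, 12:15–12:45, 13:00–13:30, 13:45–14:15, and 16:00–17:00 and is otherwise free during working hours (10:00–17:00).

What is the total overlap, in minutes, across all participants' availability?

Eitan free within 10:00–17:00: 10:15–10:30, 11:00–12:15, 12:45–13:00, 13:30–13:45, 14:15–16:00.
Rania ∩ Chen: 10:30–10:45, 11:45–13:45.
Rania ∩ Chen ∩ Eitan: 11:45–12:15, 12:45–13:00, 13:30–13:45.
Total common minutes: 30 + 15 + 15 = 60.

60 minutes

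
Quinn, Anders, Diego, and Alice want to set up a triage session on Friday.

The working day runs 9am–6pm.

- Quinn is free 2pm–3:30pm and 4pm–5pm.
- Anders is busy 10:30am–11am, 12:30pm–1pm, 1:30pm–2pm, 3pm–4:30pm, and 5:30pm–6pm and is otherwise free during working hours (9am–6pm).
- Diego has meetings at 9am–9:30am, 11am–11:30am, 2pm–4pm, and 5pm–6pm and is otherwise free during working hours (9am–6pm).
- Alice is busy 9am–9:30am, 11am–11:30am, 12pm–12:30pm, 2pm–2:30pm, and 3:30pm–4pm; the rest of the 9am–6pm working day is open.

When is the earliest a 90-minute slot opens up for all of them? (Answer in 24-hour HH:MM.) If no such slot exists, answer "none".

Anders free within 09:00–18:00: 09:00–10:30, 11:00–12:30, 13:00–13:30, 14:00–15:00, 16:30–17:30.
Diego free within 09:00–18:00: 09:30–11:00, 11:30–14:00, 16:00–17:00.
Alice free within 09:00–18:00: 09:30–11:00, 11:30–12:00, 12:30–14:00, 14:30–15:30, 16:00–18:00.
Quinn ∩ Anders: 14:00–15:00, 16:30–17:00.
Quinn ∩ Anders ∩ Diego: 16:30–17:00.
Quinn ∩ Anders ∩ Diego ∩ Alice: 16:30–17:00.
Windows ≥ 90 min: (none).

none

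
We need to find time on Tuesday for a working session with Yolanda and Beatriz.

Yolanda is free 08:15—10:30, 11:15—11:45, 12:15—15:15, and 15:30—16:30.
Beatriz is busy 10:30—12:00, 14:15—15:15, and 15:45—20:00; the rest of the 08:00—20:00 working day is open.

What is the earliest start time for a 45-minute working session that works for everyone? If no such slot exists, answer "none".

08:15

Beatriz free within 08:00–20:00: 08:00–10:30, 12:00–14:15, 15:15–15:45.
Yolanda ∩ Beatriz: 08:15–10:30, 12:15–14:15, 15:30–15:45.
Windows ≥ 45 min: 08:15–10:30, 12:15–14:15.
Earliest such window starts at 08:15.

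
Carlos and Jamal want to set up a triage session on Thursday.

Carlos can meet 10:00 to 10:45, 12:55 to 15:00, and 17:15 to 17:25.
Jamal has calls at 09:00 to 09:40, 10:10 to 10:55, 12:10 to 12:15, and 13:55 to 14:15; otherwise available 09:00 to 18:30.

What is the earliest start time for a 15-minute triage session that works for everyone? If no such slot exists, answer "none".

Jamal free within 09:00–18:30: 09:40–10:10, 10:55–12:10, 12:15–13:55, 14:15–18:30.
Carlos ∩ Jamal: 10:00–10:10, 12:55–13:55, 14:15–15:00, 17:15–17:25.
Windows ≥ 15 min: 12:55–13:55, 14:15–15:00.
Earliest such window starts at 12:55.

12:55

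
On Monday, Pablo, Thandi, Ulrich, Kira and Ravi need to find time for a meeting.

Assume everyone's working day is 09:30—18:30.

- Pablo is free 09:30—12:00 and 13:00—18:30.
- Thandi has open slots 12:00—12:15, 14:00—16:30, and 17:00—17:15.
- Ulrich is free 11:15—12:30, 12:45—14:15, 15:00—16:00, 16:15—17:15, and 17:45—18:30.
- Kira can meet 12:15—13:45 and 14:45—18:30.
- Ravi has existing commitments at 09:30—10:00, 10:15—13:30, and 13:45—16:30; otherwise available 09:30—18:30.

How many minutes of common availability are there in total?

Ravi free within 09:30–18:30: 10:00–10:15, 13:30–13:45, 16:30–18:30.
Pablo ∩ Thandi: 14:00–16:30, 17:00–17:15.
Pablo ∩ Thandi ∩ Ulrich: 14:00–14:15, 15:00–16:00, 16:15–16:30, 17:00–17:15.
Pablo ∩ Thandi ∩ Ulrich ∩ Kira: 15:00–16:00, 16:15–16:30, 17:00–17:15.
Pablo ∩ Thandi ∩ Ulrich ∩ Kira ∩ Ravi: 17:00–17:15.
Total common minutes: 15.

15 minutes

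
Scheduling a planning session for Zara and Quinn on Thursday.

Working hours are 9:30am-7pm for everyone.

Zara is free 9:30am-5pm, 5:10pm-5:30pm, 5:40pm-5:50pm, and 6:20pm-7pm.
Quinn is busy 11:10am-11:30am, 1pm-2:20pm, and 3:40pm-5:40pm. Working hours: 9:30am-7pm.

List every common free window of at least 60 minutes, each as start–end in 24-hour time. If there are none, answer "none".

09:30–11:10, 11:30–13:00, 14:20–15:40

Quinn free within 09:30–19:00: 09:30–11:10, 11:30–13:00, 14:20–15:40, 17:40–19:00.
Zara ∩ Quinn: 09:30–11:10, 11:30–13:00, 14:20–15:40, 17:40–17:50, 18:20–19:00.
Windows ≥ 60 min: 09:30–11:10, 11:30–13:00, 14:20–15:40.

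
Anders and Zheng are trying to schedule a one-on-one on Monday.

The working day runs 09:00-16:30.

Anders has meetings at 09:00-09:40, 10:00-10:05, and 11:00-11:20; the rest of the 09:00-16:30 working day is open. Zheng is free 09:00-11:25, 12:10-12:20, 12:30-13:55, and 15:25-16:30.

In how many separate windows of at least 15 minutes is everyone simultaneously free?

Anders free within 09:00–16:30: 09:40–10:00, 10:05–11:00, 11:20–16:30.
Anders ∩ Zheng: 09:40–10:00, 10:05–11:00, 11:20–11:25, 12:10–12:20, 12:30–13:55, 15:25–16:30.
Windows ≥ 15 min: 09:40–10:00, 10:05–11:00, 12:30–13:55, 15:25–16:30.
That's 4 windows.

4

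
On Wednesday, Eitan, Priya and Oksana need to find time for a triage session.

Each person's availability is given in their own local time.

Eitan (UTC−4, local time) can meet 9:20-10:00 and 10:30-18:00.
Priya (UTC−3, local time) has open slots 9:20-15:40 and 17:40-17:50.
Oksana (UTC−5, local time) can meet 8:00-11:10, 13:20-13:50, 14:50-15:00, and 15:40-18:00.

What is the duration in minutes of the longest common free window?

100 minutes

Eitan → UTC: 13:20–14:00, 14:30–22:00.
Priya → UTC: 12:20–18:40, 20:40–20:50.
Oksana → UTC: 13:00–16:10, 18:20–18:50, 19:50–20:00, 20:40–23:00.
Eitan ∩ Priya: 13:20–14:00, 14:30–18:40, 20:40–20:50.
Eitan ∩ Priya ∩ Oksana: 13:20–14:00, 14:30–16:10, 18:20–18:40, 20:40–20:50.
Common window lengths: 40, 100, 20, 10 min; longest is 100.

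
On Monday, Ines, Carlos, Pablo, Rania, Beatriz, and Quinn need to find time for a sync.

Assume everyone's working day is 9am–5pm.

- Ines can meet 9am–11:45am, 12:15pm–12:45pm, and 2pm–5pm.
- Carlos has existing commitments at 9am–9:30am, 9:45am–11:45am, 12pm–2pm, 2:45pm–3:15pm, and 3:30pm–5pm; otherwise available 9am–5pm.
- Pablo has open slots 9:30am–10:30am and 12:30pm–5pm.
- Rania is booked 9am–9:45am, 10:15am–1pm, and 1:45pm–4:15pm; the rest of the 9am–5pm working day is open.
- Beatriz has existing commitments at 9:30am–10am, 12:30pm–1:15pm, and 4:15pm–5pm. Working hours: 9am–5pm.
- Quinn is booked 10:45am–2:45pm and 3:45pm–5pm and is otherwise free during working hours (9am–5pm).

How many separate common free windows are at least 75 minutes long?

0

Carlos free within 09:00–17:00: 09:30–09:45, 11:45–12:00, 14:00–14:45, 15:15–15:30.
Rania free within 09:00–17:00: 09:45–10:15, 13:00–13:45, 16:15–17:00.
Beatriz free within 09:00–17:00: 09:00–09:30, 10:00–12:30, 13:15–16:15.
Quinn free within 09:00–17:00: 09:00–10:45, 14:45–15:45.
Ines ∩ Carlos: 09:30–09:45, 14:00–14:45, 15:15–15:30.
Ines ∩ Carlos ∩ Pablo: 09:30–09:45, 14:00–14:45, 15:15–15:30.
Ines ∩ Carlos ∩ Pablo ∩ Rania: (none).
Ines ∩ Carlos ∩ Pablo ∩ Rania ∩ Beatriz: (none).
Ines ∩ Carlos ∩ Pablo ∩ Rania ∩ Beatriz ∩ Quinn: (none).
Windows ≥ 75 min: (none).
That's 0 windows.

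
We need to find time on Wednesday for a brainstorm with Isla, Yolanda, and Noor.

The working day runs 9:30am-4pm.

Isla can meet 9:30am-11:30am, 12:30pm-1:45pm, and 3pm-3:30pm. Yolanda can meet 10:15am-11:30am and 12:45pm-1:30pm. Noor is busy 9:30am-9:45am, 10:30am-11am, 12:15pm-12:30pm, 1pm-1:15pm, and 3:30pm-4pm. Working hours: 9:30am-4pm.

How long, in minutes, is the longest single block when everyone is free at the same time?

30 minutes

Noor free within 09:30–16:00: 09:45–10:30, 11:00–12:15, 12:30–13:00, 13:15–15:30.
Isla ∩ Yolanda: 10:15–11:30, 12:45–13:30.
Isla ∩ Yolanda ∩ Noor: 10:15–10:30, 11:00–11:30, 12:45–13:00, 13:15–13:30.
Common window lengths: 15, 30, 15, 15 min; longest is 30.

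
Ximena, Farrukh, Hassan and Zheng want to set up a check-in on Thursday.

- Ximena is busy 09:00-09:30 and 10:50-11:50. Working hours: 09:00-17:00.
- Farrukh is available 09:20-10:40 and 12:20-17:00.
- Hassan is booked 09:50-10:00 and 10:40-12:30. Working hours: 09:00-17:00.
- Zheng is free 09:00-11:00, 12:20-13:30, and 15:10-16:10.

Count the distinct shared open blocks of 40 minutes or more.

3

Ximena free within 09:00–17:00: 09:30–10:50, 11:50–17:00.
Hassan free within 09:00–17:00: 09:00–09:50, 10:00–10:40, 12:30–17:00.
Ximena ∩ Farrukh: 09:30–10:40, 12:20–17:00.
Ximena ∩ Farrukh ∩ Hassan: 09:30–09:50, 10:00–10:40, 12:30–17:00.
Ximena ∩ Farrukh ∩ Hassan ∩ Zheng: 09:30–09:50, 10:00–10:40, 12:30–13:30, 15:10–16:10.
Windows ≥ 40 min: 10:00–10:40, 12:30–13:30, 15:10–16:10.
That's 3 windows.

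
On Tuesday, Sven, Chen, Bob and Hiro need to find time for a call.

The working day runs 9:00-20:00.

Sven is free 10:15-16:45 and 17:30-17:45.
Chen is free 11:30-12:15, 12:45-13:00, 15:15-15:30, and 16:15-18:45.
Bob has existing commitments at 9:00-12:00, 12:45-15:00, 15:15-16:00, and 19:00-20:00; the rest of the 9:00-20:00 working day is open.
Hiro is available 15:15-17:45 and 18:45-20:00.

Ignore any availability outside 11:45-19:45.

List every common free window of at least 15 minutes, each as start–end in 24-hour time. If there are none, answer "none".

16:15–16:45, 17:30–17:45

Bob free within 09:00–20:00: 12:00–12:45, 15:00–15:15, 16:00–19:00.
Sven ∩ Chen: 11:30–12:15, 12:45–13:00, 15:15–15:30, 16:15–16:45, 17:30–17:45.
Sven ∩ Chen ∩ Bob: 12:00–12:15, 16:15–16:45, 17:30–17:45.
Sven ∩ Chen ∩ Bob ∩ Hiro: 16:15–16:45, 17:30–17:45.
Restricted to 11:45–19:45: 16:15–16:45, 17:30–17:45.
Windows ≥ 15 min: 16:15–16:45, 17:30–17:45.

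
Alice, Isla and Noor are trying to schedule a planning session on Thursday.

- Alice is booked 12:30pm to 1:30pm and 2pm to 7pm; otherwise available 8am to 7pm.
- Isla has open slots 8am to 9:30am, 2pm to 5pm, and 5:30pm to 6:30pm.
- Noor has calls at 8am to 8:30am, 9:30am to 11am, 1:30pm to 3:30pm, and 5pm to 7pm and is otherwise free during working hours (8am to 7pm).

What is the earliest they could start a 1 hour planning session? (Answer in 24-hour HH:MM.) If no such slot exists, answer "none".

Alice free within 08:00–19:00: 08:00–12:30, 13:30–14:00.
Noor free within 08:00–19:00: 08:30–09:30, 11:00–13:30, 15:30–17:00.
Alice ∩ Isla: 08:00–09:30.
Alice ∩ Isla ∩ Noor: 08:30–09:30.
Windows ≥ 60 min: 08:30–09:30.
Earliest such window starts at 08:30.

08:30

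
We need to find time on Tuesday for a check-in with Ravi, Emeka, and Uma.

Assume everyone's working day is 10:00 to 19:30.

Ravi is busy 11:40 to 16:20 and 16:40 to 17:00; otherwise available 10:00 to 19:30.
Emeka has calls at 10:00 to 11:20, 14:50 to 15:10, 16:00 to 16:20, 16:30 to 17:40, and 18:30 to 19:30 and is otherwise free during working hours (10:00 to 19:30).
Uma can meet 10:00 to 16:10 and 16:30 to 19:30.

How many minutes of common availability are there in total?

Ravi free within 10:00–19:30: 10:00–11:40, 16:20–16:40, 17:00–19:30.
Emeka free within 10:00–19:30: 11:20–14:50, 15:10–16:00, 16:20–16:30, 17:40–18:30.
Ravi ∩ Emeka: 11:20–11:40, 16:20–16:30, 17:40–18:30.
Ravi ∩ Emeka ∩ Uma: 11:20–11:40, 17:40–18:30.
Total common minutes: 20 + 50 = 70.

70 minutes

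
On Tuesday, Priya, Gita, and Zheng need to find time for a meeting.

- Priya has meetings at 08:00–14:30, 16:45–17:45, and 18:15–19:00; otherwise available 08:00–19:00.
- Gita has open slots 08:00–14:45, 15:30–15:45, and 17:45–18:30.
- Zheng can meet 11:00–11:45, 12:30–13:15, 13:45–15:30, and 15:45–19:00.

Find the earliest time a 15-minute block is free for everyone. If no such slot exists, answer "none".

14:30

Priya free within 08:00–19:00: 14:30–16:45, 17:45–18:15.
Priya ∩ Gita: 14:30–14:45, 15:30–15:45, 17:45–18:15.
Priya ∩ Gita ∩ Zheng: 14:30–14:45, 17:45–18:15.
Windows ≥ 15 min: 14:30–14:45, 17:45–18:15.
Earliest such window starts at 14:30.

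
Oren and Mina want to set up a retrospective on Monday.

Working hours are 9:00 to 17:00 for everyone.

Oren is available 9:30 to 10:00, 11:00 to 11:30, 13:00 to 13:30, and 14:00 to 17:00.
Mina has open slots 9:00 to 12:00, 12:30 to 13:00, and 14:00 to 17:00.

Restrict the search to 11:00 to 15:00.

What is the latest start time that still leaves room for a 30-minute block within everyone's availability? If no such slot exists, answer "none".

Oren ∩ Mina: 09:30–10:00, 11:00–11:30, 14:00–17:00.
Restricted to 11:00–15:00: 11:00–11:30, 14:00–15:00.
Windows ≥ 30 min: 11:00–11:30, 14:00–15:00.
Latest start in the last window 14:00–15:00 is 15:00 − 30 min = 14:30.

14:30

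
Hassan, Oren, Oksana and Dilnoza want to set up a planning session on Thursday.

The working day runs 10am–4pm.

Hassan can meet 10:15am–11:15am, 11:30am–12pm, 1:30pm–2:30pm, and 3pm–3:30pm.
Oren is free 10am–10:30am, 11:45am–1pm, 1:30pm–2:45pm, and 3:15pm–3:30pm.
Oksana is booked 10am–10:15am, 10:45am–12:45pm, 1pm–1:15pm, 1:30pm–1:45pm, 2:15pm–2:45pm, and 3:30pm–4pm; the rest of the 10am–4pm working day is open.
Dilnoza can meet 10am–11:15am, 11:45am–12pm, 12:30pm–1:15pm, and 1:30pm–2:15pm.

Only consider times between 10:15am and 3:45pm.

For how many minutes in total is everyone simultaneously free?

Oksana free within 10:00–16:00: 10:15–10:45, 12:45–13:00, 13:15–13:30, 13:45–14:15, 14:45–15:30.
Hassan ∩ Oren: 10:15–10:30, 11:45–12:00, 13:30–14:30, 15:15–15:30.
Hassan ∩ Oren ∩ Oksana: 10:15–10:30, 13:45–14:15, 15:15–15:30.
Hassan ∩ Oren ∩ Oksana ∩ Dilnoza: 10:15–10:30, 13:45–14:15.
Restricted to 10:15–15:45: 10:15–10:30, 13:45–14:15.
Total common minutes: 15 + 30 = 45.

45 minutes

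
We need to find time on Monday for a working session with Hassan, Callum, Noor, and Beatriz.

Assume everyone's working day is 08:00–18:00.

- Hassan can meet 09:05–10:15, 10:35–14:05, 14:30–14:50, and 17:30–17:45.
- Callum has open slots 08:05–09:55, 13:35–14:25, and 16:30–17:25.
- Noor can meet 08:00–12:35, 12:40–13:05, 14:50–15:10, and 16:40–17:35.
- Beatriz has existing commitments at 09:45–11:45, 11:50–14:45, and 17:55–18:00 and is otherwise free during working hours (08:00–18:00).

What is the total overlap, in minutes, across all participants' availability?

40 minutes

Beatriz free within 08:00–18:00: 08:00–09:45, 11:45–11:50, 14:45–17:55.
Hassan ∩ Callum: 09:05–09:55, 13:35–14:05.
Hassan ∩ Callum ∩ Noor: 09:05–09:55.
Hassan ∩ Callum ∩ Noor ∩ Beatriz: 09:05–09:45.
Total common minutes: 40.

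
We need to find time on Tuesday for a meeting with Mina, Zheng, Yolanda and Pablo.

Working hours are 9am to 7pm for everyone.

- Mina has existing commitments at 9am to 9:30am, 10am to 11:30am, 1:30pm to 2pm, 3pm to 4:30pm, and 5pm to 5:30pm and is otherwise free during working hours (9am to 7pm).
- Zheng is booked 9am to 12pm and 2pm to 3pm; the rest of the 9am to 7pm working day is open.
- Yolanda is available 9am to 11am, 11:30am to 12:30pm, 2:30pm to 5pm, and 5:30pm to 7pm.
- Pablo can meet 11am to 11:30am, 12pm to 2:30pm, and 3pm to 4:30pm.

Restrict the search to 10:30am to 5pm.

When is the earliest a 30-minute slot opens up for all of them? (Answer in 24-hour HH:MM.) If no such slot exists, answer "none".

Mina free within 09:00–19:00: 09:30–10:00, 11:30–13:30, 14:00–15:00, 16:30–17:00, 17:30–19:00.
Zheng free within 09:00–19:00: 12:00–14:00, 15:00–19:00.
Mina ∩ Zheng: 12:00–13:30, 16:30–17:00, 17:30–19:00.
Mina ∩ Zheng ∩ Yolanda: 12:00–12:30, 16:30–17:00, 17:30–19:00.
Mina ∩ Zheng ∩ Yolanda ∩ Pablo: 12:00–12:30.
Restricted to 10:30–17:00: 12:00–12:30.
Windows ≥ 30 min: 12:00–12:30.
Earliest such window starts at 12:00.

12:00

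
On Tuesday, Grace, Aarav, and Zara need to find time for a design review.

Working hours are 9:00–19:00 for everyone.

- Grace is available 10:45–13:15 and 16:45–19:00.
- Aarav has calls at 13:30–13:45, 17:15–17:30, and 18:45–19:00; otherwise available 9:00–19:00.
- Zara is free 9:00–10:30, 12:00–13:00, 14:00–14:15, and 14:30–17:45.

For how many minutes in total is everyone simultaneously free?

Aarav free within 09:00–19:00: 09:00–13:30, 13:45–17:15, 17:30–18:45.
Grace ∩ Aarav: 10:45–13:15, 16:45–17:15, 17:30–18:45.
Grace ∩ Aarav ∩ Zara: 12:00–13:00, 16:45–17:15, 17:30–17:45.
Total common minutes: 60 + 30 + 15 = 105.

105 minutes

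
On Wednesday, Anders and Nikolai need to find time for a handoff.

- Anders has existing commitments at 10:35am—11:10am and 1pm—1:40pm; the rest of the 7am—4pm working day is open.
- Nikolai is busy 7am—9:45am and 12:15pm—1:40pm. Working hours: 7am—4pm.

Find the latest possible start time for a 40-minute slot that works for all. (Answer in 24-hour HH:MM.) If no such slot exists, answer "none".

15:20

Anders free within 07:00–16:00: 07:00–10:35, 11:10–13:00, 13:40–16:00.
Nikolai free within 07:00–16:00: 09:45–12:15, 13:40–16:00.
Anders ∩ Nikolai: 09:45–10:35, 11:10–12:15, 13:40–16:00.
Windows ≥ 40 min: 09:45–10:35, 11:10–12:15, 13:40–16:00.
Latest start in the last window 13:40–16:00 is 16:00 − 40 min = 15:20.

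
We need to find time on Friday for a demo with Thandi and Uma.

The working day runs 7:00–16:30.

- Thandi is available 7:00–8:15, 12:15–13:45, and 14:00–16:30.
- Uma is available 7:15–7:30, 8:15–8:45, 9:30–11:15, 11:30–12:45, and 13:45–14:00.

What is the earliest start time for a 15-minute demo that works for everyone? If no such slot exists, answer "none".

Thandi ∩ Uma: 07:15–07:30, 12:15–12:45.
Windows ≥ 15 min: 07:15–07:30, 12:15–12:45.
Earliest such window starts at 07:15.

07:15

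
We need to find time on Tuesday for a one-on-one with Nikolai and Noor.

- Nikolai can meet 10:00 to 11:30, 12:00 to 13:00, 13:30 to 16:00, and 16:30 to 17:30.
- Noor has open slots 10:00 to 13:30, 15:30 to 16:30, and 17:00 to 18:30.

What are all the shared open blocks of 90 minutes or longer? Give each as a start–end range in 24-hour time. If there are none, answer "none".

Nikolai ∩ Noor: 10:00–11:30, 12:00–13:00, 15:30–16:00, 17:00–17:30.
Windows ≥ 90 min: 10:00–11:30.

10:00–11:30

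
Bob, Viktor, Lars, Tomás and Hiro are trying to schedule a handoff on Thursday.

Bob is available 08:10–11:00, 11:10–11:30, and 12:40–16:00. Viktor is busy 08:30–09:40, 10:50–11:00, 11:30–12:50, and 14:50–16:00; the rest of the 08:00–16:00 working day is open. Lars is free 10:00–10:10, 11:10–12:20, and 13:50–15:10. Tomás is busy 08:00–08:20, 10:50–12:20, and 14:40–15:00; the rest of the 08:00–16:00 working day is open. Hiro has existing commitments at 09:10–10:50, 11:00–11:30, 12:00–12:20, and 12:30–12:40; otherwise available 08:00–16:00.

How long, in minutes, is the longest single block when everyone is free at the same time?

50 minutes

Viktor free within 08:00–16:00: 08:00–08:30, 09:40–10:50, 11:00–11:30, 12:50–14:50.
Tomás free within 08:00–16:00: 08:20–10:50, 12:20–14:40, 15:00–16:00.
Hiro free within 08:00–16:00: 08:00–09:10, 10:50–11:00, 11:30–12:00, 12:20–12:30, 12:40–16:00.
Bob ∩ Viktor: 08:10–08:30, 09:40–10:50, 11:10–11:30, 12:50–14:50.
Bob ∩ Viktor ∩ Lars: 10:00–10:10, 11:10–11:30, 13:50–14:50.
Bob ∩ Viktor ∩ Lars ∩ Tomás: 10:00–10:10, 13:50–14:40.
Bob ∩ Viktor ∩ Lars ∩ Tomás ∩ Hiro: 13:50–14:40.
Single common window of 50 minutes.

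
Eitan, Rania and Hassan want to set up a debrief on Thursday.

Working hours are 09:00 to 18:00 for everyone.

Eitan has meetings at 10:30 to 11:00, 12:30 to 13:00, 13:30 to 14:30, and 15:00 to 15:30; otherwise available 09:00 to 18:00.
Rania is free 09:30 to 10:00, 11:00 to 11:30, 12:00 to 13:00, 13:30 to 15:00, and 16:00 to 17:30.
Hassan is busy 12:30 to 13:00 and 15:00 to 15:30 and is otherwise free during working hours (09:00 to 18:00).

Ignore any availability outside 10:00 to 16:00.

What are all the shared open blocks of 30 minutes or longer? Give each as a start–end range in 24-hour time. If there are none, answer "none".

Eitan free within 09:00–18:00: 09:00–10:30, 11:00–12:30, 13:00–13:30, 14:30–15:00, 15:30–18:00.
Hassan free within 09:00–18:00: 09:00–12:30, 13:00–15:00, 15:30–18:00.
Eitan ∩ Rania: 09:30–10:00, 11:00–11:30, 12:00–12:30, 14:30–15:00, 16:00–17:30.
Eitan ∩ Rania ∩ Hassan: 09:30–10:00, 11:00–11:30, 12:00–12:30, 14:30–15:00, 16:00–17:30.
Restricted to 10:00–16:00: 11:00–11:30, 12:00–12:30, 14:30–15:00.
Windows ≥ 30 min: 11:00–11:30, 12:00–12:30, 14:30–15:00.

11:00–11:30, 12:00–12:30, 14:30–15:00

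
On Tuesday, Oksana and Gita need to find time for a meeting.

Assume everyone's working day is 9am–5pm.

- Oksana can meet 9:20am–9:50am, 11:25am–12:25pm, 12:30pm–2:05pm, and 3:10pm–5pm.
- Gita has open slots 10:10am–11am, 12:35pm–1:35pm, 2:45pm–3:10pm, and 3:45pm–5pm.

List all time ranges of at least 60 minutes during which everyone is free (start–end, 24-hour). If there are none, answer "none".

Oksana ∩ Gita: 12:35–13:35, 15:45–17:00.
Windows ≥ 60 min: 12:35–13:35, 15:45–17:00.

12:35–13:35, 15:45–17:00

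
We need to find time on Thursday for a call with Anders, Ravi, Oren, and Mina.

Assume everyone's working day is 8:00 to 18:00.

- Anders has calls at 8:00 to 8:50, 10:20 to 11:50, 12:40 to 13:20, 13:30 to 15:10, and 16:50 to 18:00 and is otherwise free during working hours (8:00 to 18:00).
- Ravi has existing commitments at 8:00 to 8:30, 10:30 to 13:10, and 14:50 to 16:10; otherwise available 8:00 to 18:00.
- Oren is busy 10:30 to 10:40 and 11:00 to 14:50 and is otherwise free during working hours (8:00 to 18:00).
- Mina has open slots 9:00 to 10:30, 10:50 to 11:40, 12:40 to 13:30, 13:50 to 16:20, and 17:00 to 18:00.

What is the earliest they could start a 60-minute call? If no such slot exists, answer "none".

09:00

Anders free within 08:00–18:00: 08:50–10:20, 11:50–12:40, 13:20–13:30, 15:10–16:50.
Ravi free within 08:00–18:00: 08:30–10:30, 13:10–14:50, 16:10–18:00.
Oren free within 08:00–18:00: 08:00–10:30, 10:40–11:00, 14:50–18:00.
Anders ∩ Ravi: 08:50–10:20, 13:20–13:30, 16:10–16:50.
Anders ∩ Ravi ∩ Oren: 08:50–10:20, 16:10–16:50.
Anders ∩ Ravi ∩ Oren ∩ Mina: 09:00–10:20, 16:10–16:20.
Windows ≥ 60 min: 09:00–10:20.
Earliest such window starts at 09:00.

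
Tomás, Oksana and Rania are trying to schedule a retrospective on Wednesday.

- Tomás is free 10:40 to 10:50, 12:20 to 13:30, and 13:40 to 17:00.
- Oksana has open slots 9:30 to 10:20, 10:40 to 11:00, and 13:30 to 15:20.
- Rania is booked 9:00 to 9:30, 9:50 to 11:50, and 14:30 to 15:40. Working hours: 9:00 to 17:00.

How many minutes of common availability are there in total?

50 minutes

Rania free within 09:00–17:00: 09:30–09:50, 11:50–14:30, 15:40–17:00.
Tomás ∩ Oksana: 10:40–10:50, 13:40–15:20.
Tomás ∩ Oksana ∩ Rania: 13:40–14:30.
Total common minutes: 50.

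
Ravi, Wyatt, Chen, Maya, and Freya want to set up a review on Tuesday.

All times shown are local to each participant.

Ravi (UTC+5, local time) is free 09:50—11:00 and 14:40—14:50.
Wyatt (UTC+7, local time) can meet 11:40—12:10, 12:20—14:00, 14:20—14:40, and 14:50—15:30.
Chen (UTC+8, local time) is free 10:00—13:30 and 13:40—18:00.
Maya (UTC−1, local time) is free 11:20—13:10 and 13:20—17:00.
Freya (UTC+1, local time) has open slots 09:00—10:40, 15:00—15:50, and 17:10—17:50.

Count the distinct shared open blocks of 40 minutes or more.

0

Ravi → UTC: 04:50–06:00, 09:40–09:50.
Wyatt → UTC: 04:40–05:10, 05:20–07:00, 07:20–07:40, 07:50–08:30.
Chen → UTC: 02:00–05:30, 05:40–10:00.
Maya → UTC: 12:20–14:10, 14:20–18:00.
Freya → UTC: 08:00–09:40, 14:00–14:50, 16:10–16:50.
Ravi ∩ Wyatt: 04:50–05:10, 05:20–06:00.
Ravi ∩ Wyatt ∩ Chen: 04:50–05:10, 05:20–05:30, 05:40–06:00.
Ravi ∩ Wyatt ∩ Chen ∩ Maya: (none).
Ravi ∩ Wyatt ∩ Chen ∩ Maya ∩ Freya: (none).
Windows ≥ 40 min: (none).
That's 0 windows.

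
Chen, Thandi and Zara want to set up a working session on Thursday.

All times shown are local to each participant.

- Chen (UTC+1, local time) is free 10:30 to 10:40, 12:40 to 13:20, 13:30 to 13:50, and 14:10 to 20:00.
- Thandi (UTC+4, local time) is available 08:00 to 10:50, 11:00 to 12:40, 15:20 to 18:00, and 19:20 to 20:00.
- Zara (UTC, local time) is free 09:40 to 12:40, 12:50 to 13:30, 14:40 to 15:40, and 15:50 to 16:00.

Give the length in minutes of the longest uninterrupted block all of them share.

Chen → UTC: 09:30–09:40, 11:40–12:20, 12:30–12:50, 13:10–19:00.
Thandi → UTC: 04:00–06:50, 07:00–08:40, 11:20–14:00, 15:20–16:00.
Zara → UTC: 09:40–12:40, 12:50–13:30, 14:40–15:40, 15:50–16:00.
Chen ∩ Thandi: 11:40–12:20, 12:30–12:50, 13:10–14:00, 15:20–16:00.
Chen ∩ Thandi ∩ Zara: 11:40–12:20, 12:30–12:40, 13:10–13:30, 15:20–15:40, 15:50–16:00.
Common window lengths: 40, 10, 20, 20, 10 min; longest is 40.

40 minutes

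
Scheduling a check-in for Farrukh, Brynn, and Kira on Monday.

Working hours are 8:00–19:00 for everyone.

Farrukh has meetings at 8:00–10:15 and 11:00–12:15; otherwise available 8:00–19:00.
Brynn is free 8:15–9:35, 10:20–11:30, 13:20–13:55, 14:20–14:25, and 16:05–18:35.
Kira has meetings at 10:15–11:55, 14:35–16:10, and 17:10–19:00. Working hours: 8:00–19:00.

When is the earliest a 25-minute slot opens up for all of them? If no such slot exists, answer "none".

Farrukh free within 08:00–19:00: 10:15–11:00, 12:15–19:00.
Kira free within 08:00–19:00: 08:00–10:15, 11:55–14:35, 16:10–17:10.
Farrukh ∩ Brynn: 10:20–11:00, 13:20–13:55, 14:20–14:25, 16:05–18:35.
Farrukh ∩ Brynn ∩ Kira: 13:20–13:55, 14:20–14:25, 16:10–17:10.
Windows ≥ 25 min: 13:20–13:55, 16:10–17:10.
Earliest such window starts at 13:20.

13:20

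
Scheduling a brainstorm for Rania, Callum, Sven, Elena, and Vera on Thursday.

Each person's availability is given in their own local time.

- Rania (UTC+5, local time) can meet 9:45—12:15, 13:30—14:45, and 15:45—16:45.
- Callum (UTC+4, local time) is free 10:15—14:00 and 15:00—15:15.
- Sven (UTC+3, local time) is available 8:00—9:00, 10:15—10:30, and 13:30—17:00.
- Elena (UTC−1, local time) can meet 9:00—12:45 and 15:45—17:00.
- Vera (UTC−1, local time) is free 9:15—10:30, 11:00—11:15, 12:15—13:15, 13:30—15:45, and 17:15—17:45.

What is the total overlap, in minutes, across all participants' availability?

15 minutes

Rania → UTC: 04:45–07:15, 08:30–09:45, 10:45–11:45.
Callum → UTC: 06:15–10:00, 11:00–11:15.
Sven → UTC: 05:00–06:00, 07:15–07:30, 10:30–14:00.
Elena → UTC: 10:00–13:45, 16:45–18:00.
Vera → UTC: 10:15–11:30, 12:00–12:15, 13:15–14:15, 14:30–16:45, 18:15–18:45.
Rania ∩ Callum: 06:15–07:15, 08:30–09:45, 11:00–11:15.
Rania ∩ Callum ∩ Sven: 11:00–11:15.
Rania ∩ Callum ∩ Sven ∩ Elena: 11:00–11:15.
Rania ∩ Callum ∩ Sven ∩ Elena ∩ Vera: 11:00–11:15.
Total common minutes: 15.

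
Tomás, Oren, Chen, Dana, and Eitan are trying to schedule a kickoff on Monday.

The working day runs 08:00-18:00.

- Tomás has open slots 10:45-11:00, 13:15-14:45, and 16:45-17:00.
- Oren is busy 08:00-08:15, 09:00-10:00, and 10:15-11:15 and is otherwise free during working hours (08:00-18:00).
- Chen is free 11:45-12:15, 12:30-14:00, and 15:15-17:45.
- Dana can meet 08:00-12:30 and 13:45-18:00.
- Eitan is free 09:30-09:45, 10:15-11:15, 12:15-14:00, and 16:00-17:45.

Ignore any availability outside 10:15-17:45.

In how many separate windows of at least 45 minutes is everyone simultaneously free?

Oren free within 08:00–18:00: 08:15–09:00, 10:00–10:15, 11:15–18:00.
Tomás ∩ Oren: 13:15–14:45, 16:45–17:00.
Tomás ∩ Oren ∩ Chen: 13:15–14:00, 16:45–17:00.
Tomás ∩ Oren ∩ Chen ∩ Dana: 13:45–14:00, 16:45–17:00.
Tomás ∩ Oren ∩ Chen ∩ Dana ∩ Eitan: 13:45–14:00, 16:45–17:00.
Restricted to 10:15–17:45: 13:45–14:00, 16:45–17:00.
Windows ≥ 45 min: (none).
That's 0 windows.

0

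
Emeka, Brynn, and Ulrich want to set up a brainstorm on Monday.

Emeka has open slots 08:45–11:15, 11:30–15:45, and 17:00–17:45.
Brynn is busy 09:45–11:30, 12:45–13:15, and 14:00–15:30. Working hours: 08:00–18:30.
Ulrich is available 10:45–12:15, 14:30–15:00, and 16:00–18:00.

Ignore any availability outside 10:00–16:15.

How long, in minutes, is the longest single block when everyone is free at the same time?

45 minutes

Brynn free within 08:00–18:30: 08:00–09:45, 11:30–12:45, 13:15–14:00, 15:30–18:30.
Emeka ∩ Brynn: 08:45–09:45, 11:30–12:45, 13:15–14:00, 15:30–15:45, 17:00–17:45.
Emeka ∩ Brynn ∩ Ulrich: 11:30–12:15, 17:00–17:45.
Restricted to 10:00–16:15: 11:30–12:15.
Single common window of 45 minutes.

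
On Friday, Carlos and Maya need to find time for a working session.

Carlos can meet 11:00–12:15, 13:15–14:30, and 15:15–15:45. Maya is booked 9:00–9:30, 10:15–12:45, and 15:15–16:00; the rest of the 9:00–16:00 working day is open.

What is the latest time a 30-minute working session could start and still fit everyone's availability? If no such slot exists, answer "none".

Maya free within 09:00–16:00: 09:30–10:15, 12:45–15:15.
Carlos ∩ Maya: 13:15–14:30.
Windows ≥ 30 min: 13:15–14:30.
Latest start in the last window 13:15–14:30 is 14:30 − 30 min = 14:00.

14:00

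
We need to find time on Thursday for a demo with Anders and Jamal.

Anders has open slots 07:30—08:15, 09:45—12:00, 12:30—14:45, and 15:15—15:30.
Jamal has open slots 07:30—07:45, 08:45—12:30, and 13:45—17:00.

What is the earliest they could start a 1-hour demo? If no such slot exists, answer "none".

Anders ∩ Jamal: 07:30–07:45, 09:45–12:00, 13:45–14:45, 15:15–15:30.
Windows ≥ 60 min: 09:45–12:00, 13:45–14:45.
Earliest such window starts at 09:45.

09:45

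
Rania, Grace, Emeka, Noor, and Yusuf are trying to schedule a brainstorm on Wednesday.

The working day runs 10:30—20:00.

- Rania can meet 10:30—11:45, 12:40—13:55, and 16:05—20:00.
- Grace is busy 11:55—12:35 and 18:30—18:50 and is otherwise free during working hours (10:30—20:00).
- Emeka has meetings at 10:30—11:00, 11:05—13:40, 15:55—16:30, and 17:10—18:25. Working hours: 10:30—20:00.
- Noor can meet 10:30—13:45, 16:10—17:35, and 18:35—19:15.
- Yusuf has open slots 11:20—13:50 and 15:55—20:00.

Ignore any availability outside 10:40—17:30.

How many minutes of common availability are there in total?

45 minutes

Grace free within 10:30–20:00: 10:30–11:55, 12:35–18:30, 18:50–20:00.
Emeka free within 10:30–20:00: 11:00–11:05, 13:40–15:55, 16:30–17:10, 18:25–20:00.
Rania ∩ Grace: 10:30–11:45, 12:40–13:55, 16:05–18:30, 18:50–20:00.
Rania ∩ Grace ∩ Emeka: 11:00–11:05, 13:40–13:55, 16:30–17:10, 18:25–18:30, 18:50–20:00.
Rania ∩ Grace ∩ Emeka ∩ Noor: 11:00–11:05, 13:40–13:45, 16:30–17:10, 18:50–19:15.
Rania ∩ Grace ∩ Emeka ∩ Noor ∩ Yusuf: 13:40–13:45, 16:30–17:10, 18:50–19:15.
Restricted to 10:40–17:30: 13:40–13:45, 16:30–17:10.
Total common minutes: 5 + 40 = 45.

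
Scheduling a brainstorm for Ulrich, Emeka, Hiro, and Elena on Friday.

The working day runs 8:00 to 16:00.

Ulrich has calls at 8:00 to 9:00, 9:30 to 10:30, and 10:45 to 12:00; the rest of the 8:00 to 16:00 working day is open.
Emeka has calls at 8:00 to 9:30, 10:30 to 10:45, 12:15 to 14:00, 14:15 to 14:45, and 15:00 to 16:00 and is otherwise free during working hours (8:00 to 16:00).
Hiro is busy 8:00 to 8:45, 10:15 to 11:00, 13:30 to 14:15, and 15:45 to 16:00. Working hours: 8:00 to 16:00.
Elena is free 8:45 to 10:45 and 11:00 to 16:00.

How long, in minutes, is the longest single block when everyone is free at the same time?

Ulrich free within 08:00–16:00: 09:00–09:30, 10:30–10:45, 12:00–16:00.
Emeka free within 08:00–16:00: 09:30–10:30, 10:45–12:15, 14:00–14:15, 14:45–15:00.
Hiro free within 08:00–16:00: 08:45–10:15, 11:00–13:30, 14:15–15:45.
Ulrich ∩ Emeka: 12:00–12:15, 14:00–14:15, 14:45–15:00.
Ulrich ∩ Emeka ∩ Hiro: 12:00–12:15, 14:45–15:00.
Ulrich ∩ Emeka ∩ Hiro ∩ Elena: 12:00–12:15, 14:45–15:00.
Common window lengths: 15, 15 min; longest is 15.

15 minutes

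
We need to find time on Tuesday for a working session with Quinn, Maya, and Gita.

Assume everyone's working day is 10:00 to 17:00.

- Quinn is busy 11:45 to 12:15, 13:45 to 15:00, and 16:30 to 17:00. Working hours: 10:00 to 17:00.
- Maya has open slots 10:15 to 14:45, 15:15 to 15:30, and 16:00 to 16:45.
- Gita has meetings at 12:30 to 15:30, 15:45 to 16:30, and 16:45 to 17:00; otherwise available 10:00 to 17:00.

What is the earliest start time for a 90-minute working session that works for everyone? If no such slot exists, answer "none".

10:15

Quinn free within 10:00–17:00: 10:00–11:45, 12:15–13:45, 15:00–16:30.
Gita free within 10:00–17:00: 10:00–12:30, 15:30–15:45, 16:30–16:45.
Quinn ∩ Maya: 10:15–11:45, 12:15–13:45, 15:15–15:30, 16:00–16:30.
Quinn ∩ Maya ∩ Gita: 10:15–11:45, 12:15–12:30.
Windows ≥ 90 min: 10:15–11:45.
Earliest such window starts at 10:15.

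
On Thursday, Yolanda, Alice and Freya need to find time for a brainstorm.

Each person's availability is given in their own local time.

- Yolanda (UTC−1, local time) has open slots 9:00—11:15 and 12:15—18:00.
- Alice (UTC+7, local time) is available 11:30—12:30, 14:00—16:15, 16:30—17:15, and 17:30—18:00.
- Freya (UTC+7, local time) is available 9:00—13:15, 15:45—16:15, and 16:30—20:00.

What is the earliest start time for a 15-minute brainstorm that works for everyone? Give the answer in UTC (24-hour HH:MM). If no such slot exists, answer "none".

10:00

Yolanda → UTC: 10:00–12:15, 13:15–19:00.
Alice → UTC: 04:30–05:30, 07:00–09:15, 09:30–10:15, 10:30–11:00.
Freya → UTC: 02:00–06:15, 08:45–09:15, 09:30–13:00.
Yolanda ∩ Alice: 10:00–10:15, 10:30–11:00.
Yolanda ∩ Alice ∩ Freya: 10:00–10:15, 10:30–11:00.
Windows ≥ 15 min: 10:00–10:15, 10:30–11:00.
Earliest such window starts at 10:00.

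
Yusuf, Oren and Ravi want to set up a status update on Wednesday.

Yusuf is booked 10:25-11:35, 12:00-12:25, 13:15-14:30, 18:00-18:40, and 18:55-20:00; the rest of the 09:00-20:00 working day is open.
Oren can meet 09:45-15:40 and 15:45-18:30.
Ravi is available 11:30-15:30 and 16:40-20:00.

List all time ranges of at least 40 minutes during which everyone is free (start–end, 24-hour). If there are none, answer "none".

12:25–13:15, 14:30–15:30, 16:40–18:00

Yusuf free within 09:00–20:00: 09:00–10:25, 11:35–12:00, 12:25–13:15, 14:30–18:00, 18:40–18:55.
Yusuf ∩ Oren: 09:45–10:25, 11:35–12:00, 12:25–13:15, 14:30–15:40, 15:45–18:00.
Yusuf ∩ Oren ∩ Ravi: 11:35–12:00, 12:25–13:15, 14:30–15:30, 16:40–18:00.
Windows ≥ 40 min: 12:25–13:15, 14:30–15:30, 16:40–18:00.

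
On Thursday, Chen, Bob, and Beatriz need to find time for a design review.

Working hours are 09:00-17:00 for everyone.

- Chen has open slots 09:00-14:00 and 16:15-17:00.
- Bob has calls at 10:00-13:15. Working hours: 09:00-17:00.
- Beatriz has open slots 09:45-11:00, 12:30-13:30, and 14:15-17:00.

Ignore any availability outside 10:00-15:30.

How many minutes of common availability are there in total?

Bob free within 09:00–17:00: 09:00–10:00, 13:15–17:00.
Chen ∩ Bob: 09:00–10:00, 13:15–14:00, 16:15–17:00.
Chen ∩ Bob ∩ Beatriz: 09:45–10:00, 13:15–13:30, 16:15–17:00.
Restricted to 10:00–15:30: 13:15–13:30.
Total common minutes: 15.

15 minutes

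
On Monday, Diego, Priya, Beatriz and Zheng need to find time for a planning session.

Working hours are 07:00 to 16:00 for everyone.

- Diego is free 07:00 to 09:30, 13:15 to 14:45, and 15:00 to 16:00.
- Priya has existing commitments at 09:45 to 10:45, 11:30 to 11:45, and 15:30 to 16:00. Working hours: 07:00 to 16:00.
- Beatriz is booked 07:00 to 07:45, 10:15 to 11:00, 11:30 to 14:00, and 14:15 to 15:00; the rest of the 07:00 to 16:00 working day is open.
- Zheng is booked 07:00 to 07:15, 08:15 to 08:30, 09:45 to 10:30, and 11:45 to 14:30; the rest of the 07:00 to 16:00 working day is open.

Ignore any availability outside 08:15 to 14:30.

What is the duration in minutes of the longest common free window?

Priya free within 07:00–16:00: 07:00–09:45, 10:45–11:30, 11:45–15:30.
Beatriz free within 07:00–16:00: 07:45–10:15, 11:00–11:30, 14:00–14:15, 15:00–16:00.
Zheng free within 07:00–16:00: 07:15–08:15, 08:30–09:45, 10:30–11:45, 14:30–16:00.
Diego ∩ Priya: 07:00–09:30, 13:15–14:45, 15:00–15:30.
Diego ∩ Priya ∩ Beatriz: 07:45–09:30, 14:00–14:15, 15:00–15:30.
Diego ∩ Priya ∩ Beatriz ∩ Zheng: 07:45–08:15, 08:30–09:30, 15:00–15:30.
Restricted to 08:15–14:30: 08:30–09:30.
Single common window of 60 minutes.

60 minutes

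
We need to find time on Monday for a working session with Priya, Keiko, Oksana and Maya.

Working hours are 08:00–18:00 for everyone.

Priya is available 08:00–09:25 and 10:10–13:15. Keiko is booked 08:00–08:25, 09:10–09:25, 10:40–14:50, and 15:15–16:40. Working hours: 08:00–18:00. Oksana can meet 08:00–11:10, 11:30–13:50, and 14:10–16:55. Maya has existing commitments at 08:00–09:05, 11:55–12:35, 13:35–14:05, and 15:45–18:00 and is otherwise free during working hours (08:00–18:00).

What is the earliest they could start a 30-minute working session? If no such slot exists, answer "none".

10:10

Keiko free within 08:00–18:00: 08:25–09:10, 09:25–10:40, 14:50–15:15, 16:40–18:00.
Maya free within 08:00–18:00: 09:05–11:55, 12:35–13:35, 14:05–15:45.
Priya ∩ Keiko: 08:25–09:10, 10:10–10:40.
Priya ∩ Keiko ∩ Oksana: 08:25–09:10, 10:10–10:40.
Priya ∩ Keiko ∩ Oksana ∩ Maya: 09:05–09:10, 10:10–10:40.
Windows ≥ 30 min: 10:10–10:40.
Earliest such window starts at 10:10.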